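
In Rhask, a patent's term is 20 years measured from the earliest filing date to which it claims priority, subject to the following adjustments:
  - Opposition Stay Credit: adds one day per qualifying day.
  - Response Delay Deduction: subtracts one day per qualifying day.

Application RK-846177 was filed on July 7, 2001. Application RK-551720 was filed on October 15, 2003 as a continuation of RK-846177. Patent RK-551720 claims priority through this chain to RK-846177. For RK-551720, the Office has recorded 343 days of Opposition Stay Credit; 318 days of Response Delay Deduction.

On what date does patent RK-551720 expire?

August 1, 2021

Earliest priority filing: 7 July 2001.
Base term: 7 July 2001 + 20 years → 7 July 2021.
Opposition Stay Credit: +343 days → 15 June 2022.
Response Delay Deduction: −318 days → 1 August 2021.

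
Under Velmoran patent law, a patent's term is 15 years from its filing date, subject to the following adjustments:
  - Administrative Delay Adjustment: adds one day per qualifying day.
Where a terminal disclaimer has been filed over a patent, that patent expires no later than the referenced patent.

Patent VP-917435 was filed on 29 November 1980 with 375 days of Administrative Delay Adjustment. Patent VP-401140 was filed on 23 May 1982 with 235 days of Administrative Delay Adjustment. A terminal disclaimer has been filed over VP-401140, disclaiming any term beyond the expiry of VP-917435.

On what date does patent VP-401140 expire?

Natural term of VP-401140:
  Base: filing + 15 years → 23 May 1997.
  Administrative Delay Adjustment: +235 days → 13 January 1998.
Expiry of referenced patent VP-917435:
  Base: filing + 15 years → 29 November 1995.
  Administrative Delay Adjustment: +375 days → 8 December 1996.
Terminal disclaimer: VP-401140 expires on the earlier of 13 January 1998 and 8 December 1996.

December 8, 1996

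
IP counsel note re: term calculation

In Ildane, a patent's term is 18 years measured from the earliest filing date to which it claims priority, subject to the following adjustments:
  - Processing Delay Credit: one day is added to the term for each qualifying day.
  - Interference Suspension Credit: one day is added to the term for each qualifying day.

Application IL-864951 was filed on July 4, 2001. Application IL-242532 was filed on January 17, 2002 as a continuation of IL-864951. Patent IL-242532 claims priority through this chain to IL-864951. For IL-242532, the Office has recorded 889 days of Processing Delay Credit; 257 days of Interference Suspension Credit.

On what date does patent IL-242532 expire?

2022-08-23

Earliest priority filing: 4 July 2001.
Base term: 4 July 2001 + 18 years → 4 July 2019.
Processing Delay Credit: +889 days → 9 December 2021.
Interference Suspension Credit: +257 days → 23 August 2022.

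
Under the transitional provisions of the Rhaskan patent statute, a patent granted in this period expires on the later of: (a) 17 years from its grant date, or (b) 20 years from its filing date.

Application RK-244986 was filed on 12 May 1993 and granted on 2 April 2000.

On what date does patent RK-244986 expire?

2017-04-02

(a) grant + 17 years → 2 April 2017.
(b) filing + 20 years → 12 May 2013.
Later of the two: 2 April 2017.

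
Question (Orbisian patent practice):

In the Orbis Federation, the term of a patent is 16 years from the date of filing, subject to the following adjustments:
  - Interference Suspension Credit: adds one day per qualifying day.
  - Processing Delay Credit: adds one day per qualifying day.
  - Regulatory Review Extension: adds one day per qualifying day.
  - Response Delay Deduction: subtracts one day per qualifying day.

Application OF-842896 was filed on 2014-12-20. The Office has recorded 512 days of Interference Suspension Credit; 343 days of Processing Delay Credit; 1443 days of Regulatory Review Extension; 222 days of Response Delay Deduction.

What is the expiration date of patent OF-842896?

Base term: filing date + 16 years → 20 December 2030.
Interference Suspension Credit: +512 days → 15 May 2032.
Processing Delay Credit: +343 days → 23 April 2033.
Regulatory Review Extension: +1443 days → 5 April 2037.
Response Delay Deduction: −222 days → 26 August 2036.

August 26, 2036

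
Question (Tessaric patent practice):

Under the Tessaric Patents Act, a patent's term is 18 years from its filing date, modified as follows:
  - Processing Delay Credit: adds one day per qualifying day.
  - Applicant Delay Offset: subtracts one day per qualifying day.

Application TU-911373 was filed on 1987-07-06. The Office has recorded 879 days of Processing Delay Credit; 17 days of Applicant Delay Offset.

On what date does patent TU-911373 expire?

2007-11-15

Base term: filing date + 18 years → 6 July 2005.
Processing Delay Credit: +879 days → 2 December 2007.
Applicant Delay Offset: −17 days → 15 November 2007.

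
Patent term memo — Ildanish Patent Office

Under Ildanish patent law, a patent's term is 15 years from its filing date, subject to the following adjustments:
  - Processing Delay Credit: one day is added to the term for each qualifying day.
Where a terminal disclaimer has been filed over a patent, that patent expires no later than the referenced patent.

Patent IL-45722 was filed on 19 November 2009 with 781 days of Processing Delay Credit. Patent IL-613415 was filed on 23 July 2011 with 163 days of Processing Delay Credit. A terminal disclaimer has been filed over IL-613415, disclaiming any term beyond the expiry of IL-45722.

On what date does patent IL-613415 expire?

January 2, 2027

Natural term of IL-613415:
  Base: filing + 15 years → 23 July 2026.
  Processing Delay Credit: +163 days → 2 January 2027.
Expiry of referenced patent IL-45722:
  Base: filing + 15 years → 19 November 2024.
  Processing Delay Credit: +781 days → 9 January 2027.
Terminal disclaimer: IL-613415 expires on the earlier of 2 January 2027 and 9 January 2027.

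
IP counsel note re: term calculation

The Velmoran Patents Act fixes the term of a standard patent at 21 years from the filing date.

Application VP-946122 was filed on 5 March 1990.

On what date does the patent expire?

March 5, 2011

Filing date + 21 years → 5 March 2011.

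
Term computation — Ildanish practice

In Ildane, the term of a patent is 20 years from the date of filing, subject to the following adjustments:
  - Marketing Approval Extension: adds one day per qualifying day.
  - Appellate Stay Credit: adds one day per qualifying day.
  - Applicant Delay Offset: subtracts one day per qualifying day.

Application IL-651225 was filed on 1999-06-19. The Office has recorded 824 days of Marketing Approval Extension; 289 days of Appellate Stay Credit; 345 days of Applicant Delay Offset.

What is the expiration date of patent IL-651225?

2021-07-26

Base term: filing date + 20 years → 19 June 2019.
Marketing Approval Extension: +824 days → 20 September 2021.
Appellate Stay Credit: +289 days → 6 July 2022.
Applicant Delay Offset: −345 days → 26 July 2021.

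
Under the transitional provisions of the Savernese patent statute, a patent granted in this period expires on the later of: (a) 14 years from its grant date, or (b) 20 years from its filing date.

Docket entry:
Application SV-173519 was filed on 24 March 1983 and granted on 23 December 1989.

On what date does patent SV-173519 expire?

2003-12-23

(a) grant + 14 years → 23 December 2003.
(b) filing + 20 years → 24 March 2003.
Later of the two: 23 December 2003.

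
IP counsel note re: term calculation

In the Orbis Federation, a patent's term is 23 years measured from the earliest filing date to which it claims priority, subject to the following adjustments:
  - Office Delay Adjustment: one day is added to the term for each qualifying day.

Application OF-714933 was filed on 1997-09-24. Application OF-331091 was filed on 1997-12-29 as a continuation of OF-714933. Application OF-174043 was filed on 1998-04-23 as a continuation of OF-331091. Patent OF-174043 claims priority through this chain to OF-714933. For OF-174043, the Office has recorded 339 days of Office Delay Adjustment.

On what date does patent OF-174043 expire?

August 29, 2021

Earliest priority filing: 24 September 1997.
Base term: 24 September 1997 + 23 years → 24 September 2020.
Office Delay Adjustment: +339 days → 29 August 2021.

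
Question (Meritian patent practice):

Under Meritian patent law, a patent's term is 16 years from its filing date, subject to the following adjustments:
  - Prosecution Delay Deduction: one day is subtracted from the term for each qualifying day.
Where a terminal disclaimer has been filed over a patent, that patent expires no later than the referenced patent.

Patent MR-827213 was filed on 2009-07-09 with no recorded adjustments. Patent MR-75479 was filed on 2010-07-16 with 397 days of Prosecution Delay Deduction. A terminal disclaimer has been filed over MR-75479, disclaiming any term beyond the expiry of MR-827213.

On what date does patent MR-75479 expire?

Natural term of MR-75479:
  Base: filing + 16 years → 16 July 2026.
  Prosecution Delay Deduction: −397 days → 14 June 2025.
Expiry of referenced patent MR-827213:
  Base: filing + 16 years → 9 July 2025.
Terminal disclaimer: MR-75479 expires on the earlier of 14 June 2025 and 9 July 2025.

June 14, 2025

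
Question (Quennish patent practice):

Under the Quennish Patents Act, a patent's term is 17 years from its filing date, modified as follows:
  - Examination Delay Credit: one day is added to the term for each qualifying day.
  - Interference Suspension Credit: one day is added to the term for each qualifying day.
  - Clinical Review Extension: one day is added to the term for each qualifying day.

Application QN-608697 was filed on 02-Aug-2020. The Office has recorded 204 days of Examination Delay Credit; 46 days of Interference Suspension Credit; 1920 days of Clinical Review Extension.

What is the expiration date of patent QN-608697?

Base term: filing date + 17 years → 2 August 2037.
Examination Delay Credit: +204 days → 22 February 2038.
Interference Suspension Credit: +46 days → 9 April 2038.
Clinical Review Extension: +1920 days → 12 July 2043.

2043-07-12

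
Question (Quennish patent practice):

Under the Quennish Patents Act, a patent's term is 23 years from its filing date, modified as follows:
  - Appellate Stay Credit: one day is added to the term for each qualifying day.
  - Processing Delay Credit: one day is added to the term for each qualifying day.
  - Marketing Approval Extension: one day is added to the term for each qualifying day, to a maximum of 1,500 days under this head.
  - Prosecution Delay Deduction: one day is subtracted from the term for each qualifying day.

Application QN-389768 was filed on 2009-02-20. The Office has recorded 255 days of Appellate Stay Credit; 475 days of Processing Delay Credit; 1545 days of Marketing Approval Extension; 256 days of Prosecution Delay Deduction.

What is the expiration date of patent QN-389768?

July 17, 2037

Base term: filing date + 23 years → 20 February 2032.
Appellate Stay Credit: +255 days → 1 November 2032.
Processing Delay Credit: +475 days → 19 February 2034.
Marketing Approval Extension: 1545 days claimed exceeds the 1500-day cap, so +1500 days → 30 March 2038.
Prosecution Delay Deduction: −256 days → 17 July 2037.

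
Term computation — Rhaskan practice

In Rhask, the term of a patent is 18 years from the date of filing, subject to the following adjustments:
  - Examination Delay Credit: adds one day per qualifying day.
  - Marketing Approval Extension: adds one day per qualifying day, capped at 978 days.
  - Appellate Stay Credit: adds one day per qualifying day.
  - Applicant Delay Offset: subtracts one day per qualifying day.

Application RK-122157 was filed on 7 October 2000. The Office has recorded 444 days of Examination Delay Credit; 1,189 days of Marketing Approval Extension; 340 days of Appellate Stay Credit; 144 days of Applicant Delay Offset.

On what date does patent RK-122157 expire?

Base term: filing date + 18 years → 7 October 2018.
Examination Delay Credit: +444 days → 25 December 2019.
Marketing Approval Extension: 1189 days claimed exceeds the 978-day cap, so +978 days → 29 August 2022.
Appellate Stay Credit: +340 days → 4 August 2023.
Applicant Delay Offset: −144 days → 13 March 2023.

March 13, 2023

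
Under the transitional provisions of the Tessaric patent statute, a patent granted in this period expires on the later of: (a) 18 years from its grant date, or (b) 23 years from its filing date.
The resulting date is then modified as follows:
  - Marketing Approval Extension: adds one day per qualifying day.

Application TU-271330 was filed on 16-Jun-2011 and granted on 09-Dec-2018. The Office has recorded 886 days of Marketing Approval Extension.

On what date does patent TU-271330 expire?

(a) grant + 18 years → 9 December 2036.
(b) filing + 23 years → 16 June 2034.
Later of the two: 9 December 2036.
Marketing Approval Extension: +886 days → 14 May 2039.

May 14, 2039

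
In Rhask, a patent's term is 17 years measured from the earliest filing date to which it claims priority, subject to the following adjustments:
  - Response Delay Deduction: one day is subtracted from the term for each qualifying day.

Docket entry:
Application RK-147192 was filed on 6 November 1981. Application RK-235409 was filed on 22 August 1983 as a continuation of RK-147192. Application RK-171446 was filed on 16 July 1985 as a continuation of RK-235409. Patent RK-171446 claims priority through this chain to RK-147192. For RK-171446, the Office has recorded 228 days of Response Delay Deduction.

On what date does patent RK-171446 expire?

Earliest priority filing: 6 November 1981.
Base term: 6 November 1981 + 17 years → 6 November 1998.
Response Delay Deduction: −228 days → 23 March 1998.

March 23, 1998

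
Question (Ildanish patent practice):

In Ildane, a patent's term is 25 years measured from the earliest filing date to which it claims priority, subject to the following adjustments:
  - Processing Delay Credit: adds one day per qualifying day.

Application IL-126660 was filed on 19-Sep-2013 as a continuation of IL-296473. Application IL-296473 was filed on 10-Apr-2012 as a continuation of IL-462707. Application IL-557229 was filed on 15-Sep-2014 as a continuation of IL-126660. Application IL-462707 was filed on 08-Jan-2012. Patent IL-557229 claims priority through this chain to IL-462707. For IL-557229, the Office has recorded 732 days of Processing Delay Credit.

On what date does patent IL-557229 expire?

Earliest priority filing: 8 January 2012.
Base term: 8 January 2012 + 25 years → 8 January 2037.
Processing Delay Credit: +732 days → 10 January 2039.

2039-01-10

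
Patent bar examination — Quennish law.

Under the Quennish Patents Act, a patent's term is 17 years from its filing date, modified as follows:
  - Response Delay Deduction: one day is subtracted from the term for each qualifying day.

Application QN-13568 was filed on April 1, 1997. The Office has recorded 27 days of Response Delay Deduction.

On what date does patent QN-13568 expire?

Base term: filing date + 17 years → 1 April 2014.
Response Delay Deduction: −27 days → 5 March 2014.

2014-03-05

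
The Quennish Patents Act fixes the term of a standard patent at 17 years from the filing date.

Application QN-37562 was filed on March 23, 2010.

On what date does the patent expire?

March 23, 2027

Filing date + 17 years → 23 March 2027.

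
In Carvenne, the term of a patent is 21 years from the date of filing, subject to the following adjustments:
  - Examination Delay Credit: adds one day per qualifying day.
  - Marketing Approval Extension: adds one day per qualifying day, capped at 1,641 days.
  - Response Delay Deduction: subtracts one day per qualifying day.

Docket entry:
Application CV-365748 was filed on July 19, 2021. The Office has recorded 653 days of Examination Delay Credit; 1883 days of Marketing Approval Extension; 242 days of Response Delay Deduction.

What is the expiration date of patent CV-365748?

March 1, 2048

Base term: filing date + 21 years → 19 July 2042.
Examination Delay Credit: +653 days → 2 May 2044.
Marketing Approval Extension: 1883 days claimed exceeds the 1641-day cap, so +1641 days → 29 October 2048.
Response Delay Deduction: −242 days → 1 March 2048.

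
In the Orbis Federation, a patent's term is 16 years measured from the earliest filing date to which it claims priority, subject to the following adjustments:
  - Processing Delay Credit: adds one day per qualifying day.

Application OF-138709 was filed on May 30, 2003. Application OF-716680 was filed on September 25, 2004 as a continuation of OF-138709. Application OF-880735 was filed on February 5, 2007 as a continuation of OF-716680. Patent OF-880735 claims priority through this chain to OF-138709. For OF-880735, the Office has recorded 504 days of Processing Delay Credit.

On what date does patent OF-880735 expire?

Earliest priority filing: 30 May 2003.
Base term: 30 May 2003 + 16 years → 30 May 2019.
Processing Delay Credit: +504 days → 15 October 2020.

October 15, 2020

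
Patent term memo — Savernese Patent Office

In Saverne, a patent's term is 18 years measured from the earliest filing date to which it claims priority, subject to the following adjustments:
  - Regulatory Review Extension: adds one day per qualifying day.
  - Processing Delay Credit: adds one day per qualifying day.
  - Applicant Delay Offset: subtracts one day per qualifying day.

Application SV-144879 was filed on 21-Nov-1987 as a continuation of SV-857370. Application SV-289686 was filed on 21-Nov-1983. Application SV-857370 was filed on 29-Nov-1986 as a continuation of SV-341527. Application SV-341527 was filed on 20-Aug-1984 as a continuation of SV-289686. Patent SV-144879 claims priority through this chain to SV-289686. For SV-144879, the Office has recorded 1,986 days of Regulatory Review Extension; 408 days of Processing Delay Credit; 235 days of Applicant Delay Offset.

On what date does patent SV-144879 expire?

2007-10-20

Earliest priority filing: 21 November 1983.
Base term: 21 November 1983 + 18 years → 21 November 2001.
Regulatory Review Extension: +1986 days → 30 April 2007.
Processing Delay Credit: +408 days → 11 June 2008.
Applicant Delay Offset: −235 days → 20 October 2007.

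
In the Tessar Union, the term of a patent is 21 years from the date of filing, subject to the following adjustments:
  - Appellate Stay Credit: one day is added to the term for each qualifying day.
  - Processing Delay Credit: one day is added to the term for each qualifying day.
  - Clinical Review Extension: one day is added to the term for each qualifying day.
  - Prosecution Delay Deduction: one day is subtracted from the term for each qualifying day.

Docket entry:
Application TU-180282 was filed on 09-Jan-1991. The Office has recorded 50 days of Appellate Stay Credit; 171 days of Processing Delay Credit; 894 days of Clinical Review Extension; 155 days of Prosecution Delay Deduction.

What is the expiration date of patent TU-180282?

Base term: filing date + 21 years → 9 January 2012.
Appellate Stay Credit: +50 days → 28 February 2012.
Processing Delay Credit: +171 days → 17 August 2012.
Clinical Review Extension: +894 days → 28 January 2015.
Prosecution Delay Deduction: −155 days → 26 August 2014.

2014-08-26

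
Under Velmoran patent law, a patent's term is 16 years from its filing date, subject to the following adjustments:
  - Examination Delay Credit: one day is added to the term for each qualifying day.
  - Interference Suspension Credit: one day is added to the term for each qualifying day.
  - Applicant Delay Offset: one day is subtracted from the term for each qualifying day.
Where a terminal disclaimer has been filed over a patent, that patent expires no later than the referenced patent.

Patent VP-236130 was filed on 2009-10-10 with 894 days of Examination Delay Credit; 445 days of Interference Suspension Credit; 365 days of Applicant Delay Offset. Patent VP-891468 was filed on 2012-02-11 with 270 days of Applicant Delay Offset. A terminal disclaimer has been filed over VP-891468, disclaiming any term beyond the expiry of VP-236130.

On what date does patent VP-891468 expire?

May 17, 2027

Natural term of VP-891468:
  Base: filing + 16 years → 11 February 2028.
  Applicant Delay Offset: −270 days → 17 May 2027.
Expiry of referenced patent VP-236130:
  Base: filing + 16 years → 10 October 2025.
  Examination Delay Credit: +894 days → 22 March 2028.
  Interference Suspension Credit: +445 days → 10 June 2029.
  Applicant Delay Offset: −365 days → 10 June 2028.
Terminal disclaimer: VP-891468 expires on the earlier of 17 May 2027 and 10 June 2028.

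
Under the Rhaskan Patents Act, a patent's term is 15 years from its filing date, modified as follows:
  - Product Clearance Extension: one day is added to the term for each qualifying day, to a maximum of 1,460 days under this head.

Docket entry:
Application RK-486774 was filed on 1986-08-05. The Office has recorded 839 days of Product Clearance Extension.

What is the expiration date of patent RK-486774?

2003-11-22

Base term: filing date + 15 years → 5 August 2001.
Product Clearance Extension: 839 days (within the 1460-day cap) → +839 days → 22 November 2003.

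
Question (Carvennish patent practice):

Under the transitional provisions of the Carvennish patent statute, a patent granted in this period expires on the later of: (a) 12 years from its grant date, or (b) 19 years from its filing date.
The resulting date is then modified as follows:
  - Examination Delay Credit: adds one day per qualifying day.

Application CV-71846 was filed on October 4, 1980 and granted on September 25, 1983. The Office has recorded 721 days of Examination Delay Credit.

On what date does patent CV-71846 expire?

September 24, 2001

(a) grant + 12 years → 25 September 1995.
(b) filing + 19 years → 4 October 1999.
Later of the two: 4 October 1999.
Examination Delay Credit: +721 days → 24 September 2001.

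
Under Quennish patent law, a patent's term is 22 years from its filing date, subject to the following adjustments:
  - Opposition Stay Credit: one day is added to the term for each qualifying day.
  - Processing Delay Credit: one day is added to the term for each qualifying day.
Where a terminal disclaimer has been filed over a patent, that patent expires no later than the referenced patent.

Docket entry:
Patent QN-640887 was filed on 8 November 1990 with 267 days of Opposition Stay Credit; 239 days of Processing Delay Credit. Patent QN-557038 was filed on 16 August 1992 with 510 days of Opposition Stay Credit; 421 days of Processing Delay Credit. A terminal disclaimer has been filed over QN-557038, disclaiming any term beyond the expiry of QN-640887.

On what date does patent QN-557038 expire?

Natural term of QN-557038:
  Base: filing + 22 years → 16 August 2014.
  Opposition Stay Credit: +510 days → 8 January 2016.
  Processing Delay Credit: +421 days → 4 March 2017.
Expiry of referenced patent QN-640887:
  Base: filing + 22 years → 8 November 2012.
  Opposition Stay Credit: +267 days → 2 August 2013.
  Processing Delay Credit: +239 days → 29 March 2014.
Terminal disclaimer: QN-557038 expires on the earlier of 4 March 2017 and 29 March 2014.

2014-03-29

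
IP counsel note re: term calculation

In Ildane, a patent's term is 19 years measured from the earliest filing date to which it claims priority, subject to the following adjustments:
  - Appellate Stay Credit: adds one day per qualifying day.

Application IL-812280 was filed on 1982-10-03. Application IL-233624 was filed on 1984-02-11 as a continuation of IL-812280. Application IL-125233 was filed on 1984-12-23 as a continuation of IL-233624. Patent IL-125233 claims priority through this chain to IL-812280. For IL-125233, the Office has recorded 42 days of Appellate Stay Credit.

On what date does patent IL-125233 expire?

2001-11-14

Earliest priority filing: 3 October 1982.
Base term: 3 October 1982 + 19 years → 3 October 2001.
Appellate Stay Credit: +42 days → 14 November 2001.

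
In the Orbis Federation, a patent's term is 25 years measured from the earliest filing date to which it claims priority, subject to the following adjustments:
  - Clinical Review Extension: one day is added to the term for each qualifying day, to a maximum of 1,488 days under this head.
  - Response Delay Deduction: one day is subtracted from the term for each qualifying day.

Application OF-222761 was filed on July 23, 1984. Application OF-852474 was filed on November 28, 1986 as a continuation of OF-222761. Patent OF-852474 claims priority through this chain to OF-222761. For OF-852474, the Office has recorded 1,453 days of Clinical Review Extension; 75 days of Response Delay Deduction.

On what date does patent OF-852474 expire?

Earliest priority filing: 23 July 1984.
Base term: 23 July 1984 + 25 years → 23 July 2009.
Clinical Review Extension: 1453 days (within the 1488-day cap) → +1453 days → 15 July 2013.
Response Delay Deduction: −75 days → 1 May 2013.

May 1, 2013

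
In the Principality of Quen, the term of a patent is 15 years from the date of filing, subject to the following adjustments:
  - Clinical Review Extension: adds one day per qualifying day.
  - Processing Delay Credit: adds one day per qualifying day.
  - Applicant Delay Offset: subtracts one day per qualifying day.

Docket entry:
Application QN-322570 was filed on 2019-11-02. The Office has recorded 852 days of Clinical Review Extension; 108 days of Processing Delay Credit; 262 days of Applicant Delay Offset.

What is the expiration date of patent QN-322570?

September 30, 2036

Base term: filing date + 15 years → 2 November 2034.
Clinical Review Extension: +852 days → 3 March 2037.
Processing Delay Credit: +108 days → 19 June 2037.
Applicant Delay Offset: −262 days → 30 September 2036.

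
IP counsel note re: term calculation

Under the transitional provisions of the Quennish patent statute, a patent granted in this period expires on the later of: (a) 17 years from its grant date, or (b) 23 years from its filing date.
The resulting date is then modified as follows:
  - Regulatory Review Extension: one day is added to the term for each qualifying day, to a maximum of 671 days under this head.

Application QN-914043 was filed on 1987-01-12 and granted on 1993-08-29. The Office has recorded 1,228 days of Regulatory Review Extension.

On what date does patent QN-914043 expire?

(a) grant + 17 years → 29 August 2010.
(b) filing + 23 years → 12 January 2010.
Later of the two: 29 August 2010.
Regulatory Review Extension: 1228 days claimed exceeds the 671-day cap, so +671 days → 30 June 2012.

June 30, 2012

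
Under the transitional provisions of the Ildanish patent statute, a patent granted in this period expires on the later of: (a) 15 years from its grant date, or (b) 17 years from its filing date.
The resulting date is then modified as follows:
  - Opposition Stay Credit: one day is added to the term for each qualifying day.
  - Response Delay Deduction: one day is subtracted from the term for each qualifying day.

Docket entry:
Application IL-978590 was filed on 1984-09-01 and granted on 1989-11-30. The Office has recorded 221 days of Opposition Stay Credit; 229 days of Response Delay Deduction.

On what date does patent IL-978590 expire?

(a) grant + 15 years → 30 November 2004.
(b) filing + 17 years → 1 September 2001.
Later of the two: 30 November 2004.
Opposition Stay Credit: +221 days → 9 July 2005.
Response Delay Deduction: −229 days → 22 November 2004.

November 22, 2004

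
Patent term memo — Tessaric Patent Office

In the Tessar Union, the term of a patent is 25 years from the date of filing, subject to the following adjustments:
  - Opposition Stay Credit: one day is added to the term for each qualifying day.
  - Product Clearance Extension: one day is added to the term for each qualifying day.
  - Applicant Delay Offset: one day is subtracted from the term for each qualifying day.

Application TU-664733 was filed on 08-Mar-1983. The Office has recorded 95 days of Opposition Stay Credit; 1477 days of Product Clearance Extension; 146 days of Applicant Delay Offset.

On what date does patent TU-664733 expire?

Base term: filing date + 25 years → 8 March 2008.
Opposition Stay Credit: +95 days → 11 June 2008.
Product Clearance Extension: +1477 days → 27 June 2012.
Applicant Delay Offset: −146 days → 2 February 2012.

2012-02-02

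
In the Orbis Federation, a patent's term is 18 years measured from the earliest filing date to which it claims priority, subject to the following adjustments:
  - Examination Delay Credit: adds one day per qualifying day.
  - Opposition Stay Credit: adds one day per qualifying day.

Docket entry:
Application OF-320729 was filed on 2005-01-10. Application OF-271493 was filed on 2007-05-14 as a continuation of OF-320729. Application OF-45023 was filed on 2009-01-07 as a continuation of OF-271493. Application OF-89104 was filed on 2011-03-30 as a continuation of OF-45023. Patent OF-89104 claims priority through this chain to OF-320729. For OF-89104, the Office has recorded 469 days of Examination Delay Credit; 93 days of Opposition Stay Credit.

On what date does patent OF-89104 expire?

Earliest priority filing: 10 January 2005.
Base term: 10 January 2005 + 18 years → 10 January 2023.
Examination Delay Credit: +469 days → 23 April 2024.
Opposition Stay Credit: +93 days → 25 July 2024.

2024-07-25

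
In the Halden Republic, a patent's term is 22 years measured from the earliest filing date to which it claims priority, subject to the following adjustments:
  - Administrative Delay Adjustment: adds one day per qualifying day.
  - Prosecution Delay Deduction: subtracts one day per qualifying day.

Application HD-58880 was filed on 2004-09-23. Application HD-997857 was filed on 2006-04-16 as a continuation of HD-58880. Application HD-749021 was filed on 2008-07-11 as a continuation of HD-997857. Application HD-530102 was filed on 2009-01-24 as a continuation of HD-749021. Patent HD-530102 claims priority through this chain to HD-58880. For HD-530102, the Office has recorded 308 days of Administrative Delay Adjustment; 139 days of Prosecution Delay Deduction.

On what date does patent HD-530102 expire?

March 11, 2027

Earliest priority filing: 23 September 2004.
Base term: 23 September 2004 + 22 years → 23 September 2026.
Administrative Delay Adjustment: +308 days → 28 July 2027.
Prosecution Delay Deduction: −139 days → 11 March 2027.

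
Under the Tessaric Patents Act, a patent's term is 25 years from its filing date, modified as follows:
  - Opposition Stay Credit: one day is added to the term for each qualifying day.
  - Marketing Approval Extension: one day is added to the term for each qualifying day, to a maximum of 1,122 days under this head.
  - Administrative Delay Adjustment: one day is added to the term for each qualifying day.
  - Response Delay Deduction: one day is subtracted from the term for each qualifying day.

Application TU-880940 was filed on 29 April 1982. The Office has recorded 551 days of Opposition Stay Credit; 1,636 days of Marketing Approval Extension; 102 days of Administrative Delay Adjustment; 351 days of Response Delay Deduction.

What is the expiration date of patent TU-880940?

Base term: filing date + 25 years → 29 April 2007.
Opposition Stay Credit: +551 days → 31 October 2008.
Marketing Approval Extension: 1636 days claimed exceeds the 1122-day cap, so +1122 days → 27 November 2011.
Administrative Delay Adjustment: +102 days → 8 March 2012.
Response Delay Deduction: −351 days → 23 March 2011.

March 23, 2011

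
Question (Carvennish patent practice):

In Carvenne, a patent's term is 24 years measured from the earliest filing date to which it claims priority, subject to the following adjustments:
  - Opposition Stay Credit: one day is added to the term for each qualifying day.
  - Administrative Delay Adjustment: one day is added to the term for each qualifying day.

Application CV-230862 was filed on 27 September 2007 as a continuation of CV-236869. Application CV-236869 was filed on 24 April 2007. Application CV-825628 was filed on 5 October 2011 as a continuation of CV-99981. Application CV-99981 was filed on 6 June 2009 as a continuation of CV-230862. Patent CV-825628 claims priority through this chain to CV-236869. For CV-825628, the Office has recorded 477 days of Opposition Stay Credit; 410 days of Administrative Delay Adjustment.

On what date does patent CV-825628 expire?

September 27, 2033

Earliest priority filing: 24 April 2007.
Base term: 24 April 2007 + 24 years → 24 April 2031.
Opposition Stay Credit: +477 days → 13 August 2032.
Administrative Delay Adjustment: +410 days → 27 September 2033.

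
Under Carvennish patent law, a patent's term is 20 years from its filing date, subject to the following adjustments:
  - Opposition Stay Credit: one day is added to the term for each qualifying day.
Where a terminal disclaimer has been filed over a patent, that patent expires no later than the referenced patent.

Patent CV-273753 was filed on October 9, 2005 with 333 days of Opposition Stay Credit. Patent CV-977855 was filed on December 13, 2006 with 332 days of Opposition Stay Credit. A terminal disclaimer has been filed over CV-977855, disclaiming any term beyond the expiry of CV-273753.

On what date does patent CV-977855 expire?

Natural term of CV-977855:
  Base: filing + 20 years → 13 December 2026.
  Opposition Stay Credit: +332 days → 10 November 2027.
Expiry of referenced patent CV-273753:
  Base: filing + 20 years → 9 October 2025.
  Opposition Stay Credit: +333 days → 7 September 2026.
Terminal disclaimer: CV-977855 expires on the earlier of 10 November 2027 and 7 September 2026.

2026-09-07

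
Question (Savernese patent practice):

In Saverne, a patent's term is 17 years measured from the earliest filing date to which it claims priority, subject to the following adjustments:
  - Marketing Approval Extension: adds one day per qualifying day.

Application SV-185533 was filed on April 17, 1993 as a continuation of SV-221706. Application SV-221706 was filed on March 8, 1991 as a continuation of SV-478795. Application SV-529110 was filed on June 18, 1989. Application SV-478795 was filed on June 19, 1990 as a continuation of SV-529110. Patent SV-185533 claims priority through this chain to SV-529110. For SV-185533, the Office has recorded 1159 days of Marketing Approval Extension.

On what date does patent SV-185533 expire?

Earliest priority filing: 18 June 1989.
Base term: 18 June 1989 + 17 years → 18 June 2006.
Marketing Approval Extension: +1159 days → 20 August 2009.

2009-08-20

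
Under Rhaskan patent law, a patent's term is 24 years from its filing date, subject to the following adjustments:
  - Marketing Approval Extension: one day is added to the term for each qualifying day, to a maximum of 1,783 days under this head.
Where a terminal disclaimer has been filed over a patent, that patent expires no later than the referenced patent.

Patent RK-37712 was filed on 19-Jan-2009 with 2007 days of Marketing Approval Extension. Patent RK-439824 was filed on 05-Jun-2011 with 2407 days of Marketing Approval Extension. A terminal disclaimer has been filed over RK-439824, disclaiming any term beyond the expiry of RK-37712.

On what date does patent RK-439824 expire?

December 7, 2037

Natural term of RK-439824:
  Base: filing + 24 years → 5 June 2035.
  Marketing Approval Extension: 2407 days claimed exceeds the 1783-day cap, so +1783 days → 22 April 2040.
Expiry of referenced patent RK-37712:
  Base: filing + 24 years → 19 January 2033.
  Marketing Approval Extension: 2007 days claimed exceeds the 1783-day cap, so +1783 days → 7 December 2037.
Terminal disclaimer: RK-439824 expires on the earlier of 22 April 2040 and 7 December 2037.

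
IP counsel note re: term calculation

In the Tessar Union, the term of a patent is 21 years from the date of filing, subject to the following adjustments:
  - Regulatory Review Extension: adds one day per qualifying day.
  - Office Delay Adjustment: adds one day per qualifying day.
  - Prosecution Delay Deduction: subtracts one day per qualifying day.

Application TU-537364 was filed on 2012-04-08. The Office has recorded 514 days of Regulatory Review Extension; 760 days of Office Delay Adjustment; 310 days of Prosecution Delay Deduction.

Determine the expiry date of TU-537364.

Base term: filing date + 21 years → 8 April 2033.
Regulatory Review Extension: +514 days → 4 September 2034.
Office Delay Adjustment: +760 days → 3 October 2036.
Prosecution Delay Deduction: −310 days → 28 November 2035.

2035-11-28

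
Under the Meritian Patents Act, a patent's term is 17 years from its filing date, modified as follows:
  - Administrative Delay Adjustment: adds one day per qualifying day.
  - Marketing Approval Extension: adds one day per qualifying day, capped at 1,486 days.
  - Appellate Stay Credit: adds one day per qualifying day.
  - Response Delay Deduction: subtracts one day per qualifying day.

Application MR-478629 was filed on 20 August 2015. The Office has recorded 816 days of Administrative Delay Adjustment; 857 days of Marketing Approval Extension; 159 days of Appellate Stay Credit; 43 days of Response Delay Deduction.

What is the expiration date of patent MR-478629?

2037-07-14

Base term: filing date + 17 years → 20 August 2032.
Administrative Delay Adjustment: +816 days → 14 November 2034.
Marketing Approval Extension: 857 days (within the 1486-day cap) → +857 days → 20 March 2037.
Appellate Stay Credit: +159 days → 26 August 2037.
Response Delay Deduction: −43 days → 14 July 2037.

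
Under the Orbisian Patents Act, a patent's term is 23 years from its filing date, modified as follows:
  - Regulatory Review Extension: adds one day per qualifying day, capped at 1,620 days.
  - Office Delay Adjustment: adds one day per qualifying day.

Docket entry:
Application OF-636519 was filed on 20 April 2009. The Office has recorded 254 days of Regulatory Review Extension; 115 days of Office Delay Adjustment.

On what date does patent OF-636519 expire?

Base term: filing date + 23 years → 20 April 2032.
Regulatory Review Extension: 254 days (within the 1620-day cap) → +254 days → 30 December 2032.
Office Delay Adjustment: +115 days → 24 April 2033.

2033-04-24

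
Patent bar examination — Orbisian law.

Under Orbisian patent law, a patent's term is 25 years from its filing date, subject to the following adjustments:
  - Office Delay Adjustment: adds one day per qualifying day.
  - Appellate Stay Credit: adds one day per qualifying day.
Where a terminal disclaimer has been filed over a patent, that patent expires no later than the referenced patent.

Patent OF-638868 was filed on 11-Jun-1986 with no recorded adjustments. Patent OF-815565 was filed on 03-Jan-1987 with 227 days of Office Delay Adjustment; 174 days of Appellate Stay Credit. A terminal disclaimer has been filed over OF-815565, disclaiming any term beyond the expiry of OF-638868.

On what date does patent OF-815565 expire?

Natural term of OF-815565:
  Base: filing + 25 years → 3 January 2012.
  Office Delay Adjustment: +227 days → 17 August 2012.
  Appellate Stay Credit: +174 days → 7 February 2013.
Expiry of referenced patent OF-638868:
  Base: filing + 25 years → 11 June 2011.
Terminal disclaimer: OF-815565 expires on the earlier of 7 February 2013 and 11 June 2011.

June 11, 2011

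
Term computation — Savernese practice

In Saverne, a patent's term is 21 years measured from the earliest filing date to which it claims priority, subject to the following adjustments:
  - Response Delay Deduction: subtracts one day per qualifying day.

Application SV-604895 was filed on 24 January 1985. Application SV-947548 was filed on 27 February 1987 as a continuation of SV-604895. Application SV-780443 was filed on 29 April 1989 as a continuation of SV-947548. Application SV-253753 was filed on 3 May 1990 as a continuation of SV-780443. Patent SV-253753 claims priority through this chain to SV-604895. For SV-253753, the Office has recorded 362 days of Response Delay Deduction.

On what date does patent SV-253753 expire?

Earliest priority filing: 24 January 1985.
Base term: 24 January 1985 + 21 years → 24 January 2006.
Response Delay Deduction: −362 days → 27 January 2005.

2005-01-27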